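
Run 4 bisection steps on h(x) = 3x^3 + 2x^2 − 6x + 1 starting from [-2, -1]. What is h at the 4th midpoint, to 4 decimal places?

0.5823

h(-1.5) = 4.375 > 0, so the root lies in [-2, -1.5]
h(-1.75) = 1.546875 > 0, so the root lies in [-2, -1.75]
h(-1.875) = -0.494141 < 0, so the root lies in [-1.875, -1.75]
h(-1.8125) = 0.5823 > 0, so the root lies in [-1.875, -1.8125]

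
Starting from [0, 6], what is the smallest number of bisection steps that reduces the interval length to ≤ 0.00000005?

Width after n steps is 6/2^n. Need 2^n ≥ 6/0.00000005 = 120000000.
2^26 = 67108864 < 120000000 ≤ 2^27 = 134217728, so n = 27.

27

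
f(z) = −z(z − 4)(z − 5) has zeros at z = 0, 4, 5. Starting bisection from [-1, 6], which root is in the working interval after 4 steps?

0

f(2.5) = -9.375 < 0, so the root lies in [-1, 2.5]
f(0.75) = -10.359375 < 0, so the root lies in [-1, 0.75]
f(-0.125) = 2.642578 > 0, so the root lies in [-0.125, 0.75]
f(0.3125) = -5.4016 < 0, so the root lies in [-0.125, 0.3125]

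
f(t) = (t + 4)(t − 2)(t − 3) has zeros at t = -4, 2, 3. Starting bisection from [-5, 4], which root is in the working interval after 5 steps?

t = -0.5 gives f = 30.625, positive; keep [-5, -0.5]
t = -2.75 gives f = 34.140625, positive; keep [-5, -2.75]
t = -3.875 gives f = 5.048828, positive; keep [-5, -3.875]
t = -4.4375 gives f = -20.947, negative; keep [-4.4375, -3.875]
t = -4.15625 gives f = -6.8837, negative; keep [-4.15625, -3.875]

-4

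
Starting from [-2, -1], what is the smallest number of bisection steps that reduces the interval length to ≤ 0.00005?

15

Width after n steps is 1/2^n. Need 2^n ≥ 1/0.00005 = 20000.
2^14 = 16384 < 20000 ≤ 2^15 = 32768, so n = 15.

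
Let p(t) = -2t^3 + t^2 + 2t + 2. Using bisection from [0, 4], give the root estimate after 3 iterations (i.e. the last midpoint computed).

1.5

m = 2, p(m) = -6 (−); new bracket [0, 2]
m = 1, p(m) = 3 (+); new bracket [1, 2]
m = 1.5, p(m) = 0.5 (+); new bracket [1.5, 2]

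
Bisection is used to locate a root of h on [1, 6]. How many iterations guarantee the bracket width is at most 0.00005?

17

Width after n steps is 5/2^n. Need 2^n ≥ 5/0.00005 = 100000.
2^16 = 65536 < 100000 ≤ 2^17 = 131072, so n = 17.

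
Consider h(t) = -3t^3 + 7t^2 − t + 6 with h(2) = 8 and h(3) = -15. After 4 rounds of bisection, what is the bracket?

[2.5, 2.5625]

midpoint 2.5: h = 0.375 > 0 → [2.5, 3]
midpoint 2.75: h = -6.203125 < 0 → [2.5, 2.75]
midpoint 2.625: h = -2.654297 < 0 → [2.5, 2.625]
midpoint 2.5625: h = -1.0769 < 0 → [2.5, 2.5625]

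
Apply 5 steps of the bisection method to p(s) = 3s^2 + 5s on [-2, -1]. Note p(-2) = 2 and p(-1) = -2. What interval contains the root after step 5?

[-1.6875, -1.65625]

midpoint -1.5: p = -0.75 < 0 → [-2, -1.5]
midpoint -1.75: p = 0.4375 > 0 → [-1.75, -1.5]
midpoint -1.625: p = -0.203125 < 0 → [-1.75, -1.625]
midpoint -1.6875: p = 0.1055 > 0 → [-1.6875, -1.625]
midpoint -1.65625: p = -0.0518 < 0 → [-1.6875, -1.65625]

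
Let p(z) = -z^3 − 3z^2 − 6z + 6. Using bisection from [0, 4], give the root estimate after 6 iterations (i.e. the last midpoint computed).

p(2) = -26 < 0, so the root lies in [0, 2]
p(1) = -4 < 0, so the root lies in [0, 1]
p(0.5) = 2.125 > 0, so the root lies in [0.5, 1]
p(0.75) = -0.6094 < 0, so the root lies in [0.5, 0.75]
p(0.625) = 0.834 > 0, so the root lies in [0.625, 0.75]
p(0.6875) = 0.1321 > 0, so the root lies in [0.6875, 0.75]

0.6875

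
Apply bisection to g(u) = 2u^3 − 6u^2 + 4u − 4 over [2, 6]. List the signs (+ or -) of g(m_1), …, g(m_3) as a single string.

++-

midpoint 4: g = 44 > 0 → [2, 4]
midpoint 3: g = 8 > 0 → [2, 3]
midpoint 2.5: g = -0.25 < 0 → [2.5, 3]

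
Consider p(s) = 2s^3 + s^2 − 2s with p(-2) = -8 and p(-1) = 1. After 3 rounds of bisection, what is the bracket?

p(-1.5) = -1.5 < 0, so the root lies in [-1.5, -1]
p(-1.25) = 0.15625 > 0, so the root lies in [-1.5, -1.25]
p(-1.375) = -0.558594 < 0, so the root lies in [-1.375, -1.25]

[-1.375, -1.25]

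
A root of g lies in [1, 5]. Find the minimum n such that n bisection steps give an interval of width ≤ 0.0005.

13

Width after n steps is 4/2^n. Need 2^n ≥ 4/0.0005 = 8000.
2^12 = 4096 < 8000 ≤ 2^13 = 8192, so n = 13.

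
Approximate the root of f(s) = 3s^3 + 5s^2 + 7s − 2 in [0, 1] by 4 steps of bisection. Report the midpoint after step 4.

f(0.5) = 3.125 > 0, so the root lies in [0, 0.5]
f(0.25) = 0.109375 > 0, so the root lies in [0, 0.25]
f(0.125) = -1.041016 < 0, so the root lies in [0.125, 0.25]
f(0.1875) = -0.4919 < 0, so the root lies in [0.1875, 0.25]

0.1875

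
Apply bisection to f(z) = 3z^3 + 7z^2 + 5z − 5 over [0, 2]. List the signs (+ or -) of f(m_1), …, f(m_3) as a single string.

+-+

midpoint 1: f = 10 > 0 → [0, 1]
midpoint 0.5: f = -0.375 < 0 → [0.5, 1]
midpoint 0.75: f = 3.953125 > 0 → [0.5, 0.75]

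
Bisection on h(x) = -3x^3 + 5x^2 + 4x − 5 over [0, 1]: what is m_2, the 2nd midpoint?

0.75

midpoint 0.5: h = -2.125 < 0 → [0.5, 1]
midpoint 0.75: h = -0.453125 < 0 → [0.75, 1]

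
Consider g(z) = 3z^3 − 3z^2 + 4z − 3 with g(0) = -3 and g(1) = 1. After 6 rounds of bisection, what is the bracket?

g(0.5) = -1.375 < 0, so the root lies in [0.5, 1]
g(0.75) = -0.421875 < 0, so the root lies in [0.75, 1]
g(0.875) = 0.212891 > 0, so the root lies in [0.75, 0.875]
g(0.8125) = -0.1213 < 0, so the root lies in [0.8125, 0.875]
g(0.84375) = 0.0413 > 0, so the root lies in [0.8125, 0.84375]
g(0.828125) = -0.0411 < 0, so the root lies in [0.828125, 0.84375]

[0.828125, 0.84375]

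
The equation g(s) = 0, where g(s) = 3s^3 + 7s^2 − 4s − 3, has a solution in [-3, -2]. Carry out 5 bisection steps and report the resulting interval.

[-2.71875, -2.6875]

m = -2.5, g(m) = 3.875 (+); new bracket [-3, -2.5]
m = -2.75, g(m) = -1.453125 (−); new bracket [-2.75, -2.5]
m = -2.625, g(m) = 1.470703 (+); new bracket [-2.75, -2.625]
m = -2.6875, g(m) = 0.0759 (+); new bracket [-2.75, -2.6875]
m = -2.71875, g(m) = -0.6715 (−); new bracket [-2.71875, -2.6875]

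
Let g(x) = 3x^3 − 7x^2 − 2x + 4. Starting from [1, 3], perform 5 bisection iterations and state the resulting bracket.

[2.375, 2.4375]

midpoint 2: g = -4 < 0 → [2, 3]
midpoint 2.5: g = 2.125 > 0 → [2, 2.5]
midpoint 2.25: g = -1.765625 < 0 → [2.25, 2.5]
midpoint 2.375: g = -0.0449 < 0 → [2.375, 2.5]
midpoint 2.4375: g = 0.9817 > 0 → [2.375, 2.4375]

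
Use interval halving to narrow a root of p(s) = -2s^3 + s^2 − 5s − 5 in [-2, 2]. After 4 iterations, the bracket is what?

m = 0, p(m) = -5 (−); new bracket [-2, 0]
m = -1, p(m) = 3 (+); new bracket [-1, 0]
m = -0.5, p(m) = -2 (−); new bracket [-1, -0.5]
m = -0.75, p(m) = 0.1562 (+); new bracket [-0.75, -0.5]

[-0.75, -0.5]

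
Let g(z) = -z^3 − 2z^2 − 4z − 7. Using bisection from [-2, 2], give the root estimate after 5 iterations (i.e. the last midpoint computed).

-1.875

m = 0, g(m) = -7 (−); new bracket [-2, 0]
m = -1, g(m) = -4 (−); new bracket [-2, -1]
m = -1.5, g(m) = -2.125 (−); new bracket [-2, -1.5]
m = -1.75, g(m) = -0.7656 (−); new bracket [-2, -1.75]
m = -1.875, g(m) = 0.0605 (+); new bracket [-1.875, -1.75]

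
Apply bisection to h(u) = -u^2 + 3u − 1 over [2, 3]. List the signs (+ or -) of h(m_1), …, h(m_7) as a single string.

+--++++

midpoint 2.5: h = 0.25 > 0 → [2.5, 3]
midpoint 2.75: h = -0.3125 < 0 → [2.5, 2.75]
midpoint 2.625: h = -0.015625 < 0 → [2.5, 2.625]
midpoint 2.5625: h = 0.1211 > 0 → [2.5625, 2.625]
midpoint 2.59375: h = 0.0537 > 0 → [2.59375, 2.625]
midpoint 2.609375: h = 0.0193 > 0 → [2.609375, 2.625]
midpoint 2.6171875: h = 0.0019 > 0 → [2.6171875, 2.625]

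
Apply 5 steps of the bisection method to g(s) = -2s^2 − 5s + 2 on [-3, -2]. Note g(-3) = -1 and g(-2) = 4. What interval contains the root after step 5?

midpoint -2.5: g = 2 > 0 → [-3, -2.5]
midpoint -2.75: g = 0.625 > 0 → [-3, -2.75]
midpoint -2.875: g = -0.15625 < 0 → [-2.875, -2.75]
midpoint -2.8125: g = 0.2422 > 0 → [-2.875, -2.8125]
midpoint -2.84375: g = 0.0449 > 0 → [-2.875, -2.84375]

[-2.875, -2.84375]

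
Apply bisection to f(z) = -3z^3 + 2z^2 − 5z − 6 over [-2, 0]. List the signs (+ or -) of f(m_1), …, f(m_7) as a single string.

+-+----

m = -1, f(m) = 4 (+); new bracket [-1, 0]
m = -0.5, f(m) = -2.625 (−); new bracket [-1, -0.5]
m = -0.75, f(m) = 0.140625 (+); new bracket [-0.75, -0.5]
m = -0.625, f(m) = -1.3613 (−); new bracket [-0.75, -0.625]
m = -0.6875, f(m) = -0.6423 (−); new bracket [-0.75, -0.6875]
m = -0.71875, f(m) = -0.2591 (−); new bracket [-0.75, -0.71875]
m = -0.734375, f(m) = -0.0614 (−); new bracket [-0.75, -0.734375]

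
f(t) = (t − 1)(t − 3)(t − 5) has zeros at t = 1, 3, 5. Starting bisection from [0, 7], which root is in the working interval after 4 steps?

m = 3.5, f(m) = -1.875 (−); new bracket [3.5, 7]
m = 5.25, f(m) = 2.390625 (+); new bracket [3.5, 5.25]
m = 4.375, f(m) = -2.900391 (−); new bracket [4.375, 5.25]
m = 4.8125, f(m) = -1.2957 (−); new bracket [4.8125, 5.25]

5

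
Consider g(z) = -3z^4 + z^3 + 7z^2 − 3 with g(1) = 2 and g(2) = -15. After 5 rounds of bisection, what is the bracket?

[1.5625, 1.59375]

z = 1.5 gives g = 0.9375, positive; keep [1.5, 2]
z = 1.75 gives g = -4.339844, negative; keep [1.5, 1.75]
z = 1.625 gives g = -1.143311, negative; keep [1.5, 1.625]
z = 1.5625 gives g = 0.0231, positive; keep [1.5625, 1.625]
z = 1.59375 gives g = -0.5269, negative; keep [1.5625, 1.59375]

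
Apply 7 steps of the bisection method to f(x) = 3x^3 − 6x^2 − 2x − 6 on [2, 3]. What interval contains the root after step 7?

[2.5625, 2.5703125]

midpoint 2.5: f = -1.625 < 0 → [2.5, 3]
midpoint 2.75: f = 5.515625 > 0 → [2.5, 2.75]
midpoint 2.625: f = 1.669922 > 0 → [2.5, 2.625]
midpoint 2.5625: f = -0.0442 < 0 → [2.5625, 2.625]
midpoint 2.59375: f = 0.7959 > 0 → [2.5625, 2.59375]
midpoint 2.578125: f = 0.3717 > 0 → [2.5625, 2.578125]
midpoint 2.5703125: f = 0.1627 > 0 → [2.5625, 2.5703125]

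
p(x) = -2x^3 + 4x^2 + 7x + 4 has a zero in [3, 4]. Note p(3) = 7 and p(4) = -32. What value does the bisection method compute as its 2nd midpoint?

x = 3.5 gives p = -8.25, negative; keep [3, 3.5]
x = 3.25 gives p = 0.34375, positive; keep [3.25, 3.5]

3.25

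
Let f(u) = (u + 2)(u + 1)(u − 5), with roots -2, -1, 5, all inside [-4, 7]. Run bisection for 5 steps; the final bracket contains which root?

u = 1.5 gives f = -30.625, negative; keep [1.5, 7]
u = 4.25 gives f = -24.609375, negative; keep [4.25, 7]
u = 5.625 gives f = 31.572266, positive; keep [4.25, 5.625]
u = 4.9375 gives f = -2.5745, negative; keep [4.9375, 5.625]
u = 5.28125 gives f = 12.8631, positive; keep [4.9375, 5.28125]

5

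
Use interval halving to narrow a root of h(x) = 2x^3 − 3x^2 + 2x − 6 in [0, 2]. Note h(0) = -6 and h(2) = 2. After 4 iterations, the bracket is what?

[1.75, 1.875]

x = 1 gives h = -5, negative; keep [1, 2]
x = 1.5 gives h = -3, negative; keep [1.5, 2]
x = 1.75 gives h = -0.96875, negative; keep [1.75, 2]
x = 1.875 gives h = 0.3867, positive; keep [1.75, 1.875]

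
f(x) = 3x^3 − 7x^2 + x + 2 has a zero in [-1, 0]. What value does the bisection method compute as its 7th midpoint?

-0.4296875

midpoint -0.5: f = -0.625 < 0 → [-0.5, 0]
midpoint -0.25: f = 1.265625 > 0 → [-0.5, -0.25]
midpoint -0.375: f = 0.482422 > 0 → [-0.5, -0.375]
midpoint -0.4375: f = -0.0286 < 0 → [-0.4375, -0.375]
midpoint -0.40625: f = 0.2373 > 0 → [-0.4375, -0.40625]
midpoint -0.421875: f = 0.107 > 0 → [-0.4375, -0.421875]
midpoint -0.4296875: f = 0.0399 > 0 → [-0.4375, -0.4296875]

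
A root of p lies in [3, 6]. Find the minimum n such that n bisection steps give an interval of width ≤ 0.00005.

16

Width after n steps is 3/2^n. Need 2^n ≥ 3/0.00005 = 60000.
2^15 = 32768 < 60000 ≤ 2^16 = 65536, so n = 16.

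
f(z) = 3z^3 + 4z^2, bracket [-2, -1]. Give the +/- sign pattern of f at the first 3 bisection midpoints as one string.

-+-

m = -1.5, f(m) = -1.125 (−); new bracket [-1.5, -1]
m = -1.25, f(m) = 0.390625 (+); new bracket [-1.5, -1.25]
m = -1.375, f(m) = -0.236328 (−); new bracket [-1.375, -1.25]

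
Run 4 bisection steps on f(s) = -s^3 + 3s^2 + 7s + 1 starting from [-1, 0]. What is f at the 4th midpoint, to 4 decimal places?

-0.2004

s = -0.5 gives f = -1.625, negative; keep [-0.5, 0]
s = -0.25 gives f = -0.546875, negative; keep [-0.25, 0]
s = -0.125 gives f = 0.173828, positive; keep [-0.25, -0.125]
s = -0.1875 gives f = -0.2004, negative; keep [-0.1875, -0.125]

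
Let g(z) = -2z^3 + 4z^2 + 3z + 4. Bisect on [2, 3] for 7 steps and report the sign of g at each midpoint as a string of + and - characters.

++--+-+

m = 2.5, g(m) = 5.25 (+); new bracket [2.5, 3]
m = 2.75, g(m) = 0.90625 (+); new bracket [2.75, 3]
m = 2.875, g(m) = -1.839844 (−); new bracket [2.75, 2.875]
m = 2.8125, g(m) = -0.4165 (−); new bracket [2.75, 2.8125]
m = 2.78125, g(m) = 0.2573 (+); new bracket [2.78125, 2.8125]
m = 2.796875, g(m) = -0.0765 (−); new bracket [2.78125, 2.796875]
m = 2.7890625, g(m) = 0.0912 (+); new bracket [2.7890625, 2.796875]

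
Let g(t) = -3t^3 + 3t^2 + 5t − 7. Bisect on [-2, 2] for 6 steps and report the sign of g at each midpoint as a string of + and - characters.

t = 0 gives g = -7, negative; keep [-2, 0]
t = -1 gives g = -6, negative; keep [-2, -1]
t = -1.5 gives g = 2.375, positive; keep [-1.5, -1]
t = -1.25 gives g = -2.7031, negative; keep [-1.5, -1.25]
t = -1.375 gives g = -0.4043, negative; keep [-1.5, -1.375]
t = -1.4375 gives g = 0.9231, positive; keep [-1.4375, -1.375]

--+--+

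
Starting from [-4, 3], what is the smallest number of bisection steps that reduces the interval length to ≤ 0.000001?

23

Width after n steps is 7/2^n. Need 2^n ≥ 7/0.000001 = 7000000.
2^22 = 4194304 < 7000000 ≤ 2^23 = 8388608, so n = 23.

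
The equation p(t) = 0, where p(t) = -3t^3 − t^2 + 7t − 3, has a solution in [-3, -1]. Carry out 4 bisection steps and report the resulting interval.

[-1.875, -1.75]

m = -2, p(m) = 3 (+); new bracket [-2, -1]
m = -1.5, p(m) = -5.625 (−); new bracket [-2, -1.5]
m = -1.75, p(m) = -2.234375 (−); new bracket [-2, -1.75]
m = -1.875, p(m) = 0.1348 (+); new bracket [-1.875, -1.75]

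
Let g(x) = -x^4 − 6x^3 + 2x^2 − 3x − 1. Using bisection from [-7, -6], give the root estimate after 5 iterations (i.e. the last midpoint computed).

-6.40625

midpoint -6.5: g = -34.3125 < 0 → [-6.5, -6]
midpoint -6.25: g = 34.839844 > 0 → [-6.5, -6.25]
midpoint -6.375: g = 2.249756 > 0 → [-6.5, -6.375]
midpoint -6.4375: g = -15.5205 < 0 → [-6.4375, -6.375]
midpoint -6.40625: g = -6.5095 < 0 → [-6.40625, -6.375]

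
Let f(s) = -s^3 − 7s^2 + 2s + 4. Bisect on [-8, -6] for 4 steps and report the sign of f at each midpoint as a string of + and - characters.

f(-7) = -10 < 0, so the root lies in [-8, -7]
f(-7.5) = 17.125 > 0, so the root lies in [-7.5, -7]
f(-7.25) = 2.640625 > 0, so the root lies in [-7.25, -7]
f(-7.125) = -3.9043 < 0, so the root lies in [-7.25, -7.125]

-++-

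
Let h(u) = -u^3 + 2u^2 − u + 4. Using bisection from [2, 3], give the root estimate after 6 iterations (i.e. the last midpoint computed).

2.328125

h(2.5) = -1.625 < 0, so the root lies in [2, 2.5]
h(2.25) = 0.484375 > 0, so the root lies in [2.25, 2.5]
h(2.375) = -0.490234 < 0, so the root lies in [2.25, 2.375]
h(2.3125) = 0.0164 > 0, so the root lies in [2.3125, 2.375]
h(2.34375) = -0.232 < 0, so the root lies in [2.3125, 2.34375]
h(2.328125) = -0.1066 < 0, so the root lies in [2.3125, 2.328125]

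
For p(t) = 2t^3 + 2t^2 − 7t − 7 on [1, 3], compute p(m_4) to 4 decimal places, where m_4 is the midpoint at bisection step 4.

0.0898

t = 2 gives p = 3, positive; keep [1, 2]
t = 1.5 gives p = -6.25, negative; keep [1.5, 2]
t = 1.75 gives p = -2.40625, negative; keep [1.75, 2]
t = 1.875 gives p = 0.0898, positive; keep [1.75, 1.875]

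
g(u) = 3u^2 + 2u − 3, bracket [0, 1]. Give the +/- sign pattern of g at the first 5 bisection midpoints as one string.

-+---

g(0.5) = -1.25 < 0, so the root lies in [0.5, 1]
g(0.75) = 0.1875 > 0, so the root lies in [0.5, 0.75]
g(0.625) = -0.578125 < 0, so the root lies in [0.625, 0.75]
g(0.6875) = -0.207 < 0, so the root lies in [0.6875, 0.75]
g(0.71875) = -0.0127 < 0, so the root lies in [0.71875, 0.75]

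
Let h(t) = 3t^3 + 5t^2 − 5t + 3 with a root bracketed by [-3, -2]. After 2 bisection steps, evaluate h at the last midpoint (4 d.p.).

5.3906

m = -2.5, h(m) = -0.125 (−); new bracket [-2.5, -2]
m = -2.25, h(m) = 5.390625 (+); new bracket [-2.5, -2.25]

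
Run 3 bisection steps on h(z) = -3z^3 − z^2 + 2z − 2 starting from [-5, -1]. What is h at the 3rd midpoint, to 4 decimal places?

2.8750

midpoint -3: h = 64 > 0 → [-3, -1]
midpoint -2: h = 14 > 0 → [-2, -1]
midpoint -1.5: h = 2.875 > 0 → [-1.5, -1]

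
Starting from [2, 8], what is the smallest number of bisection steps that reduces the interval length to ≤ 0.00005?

Width after n steps is 6/2^n. Need 2^n ≥ 6/0.00005 = 120000.
2^16 = 65536 < 120000 ≤ 2^17 = 131072, so n = 17.

17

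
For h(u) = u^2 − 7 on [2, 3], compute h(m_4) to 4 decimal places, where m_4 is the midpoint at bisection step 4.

0.2227

m = 2.5, h(m) = -0.75 (−); new bracket [2.5, 3]
m = 2.75, h(m) = 0.5625 (+); new bracket [2.5, 2.75]
m = 2.625, h(m) = -0.109375 (−); new bracket [2.625, 2.75]
m = 2.6875, h(m) = 0.2227 (+); new bracket [2.625, 2.6875]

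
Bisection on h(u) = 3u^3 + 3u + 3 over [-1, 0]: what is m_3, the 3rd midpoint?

-0.625

h(-0.5) = 1.125 > 0, so the root lies in [-1, -0.5]
h(-0.75) = -0.515625 < 0, so the root lies in [-0.75, -0.5]
h(-0.625) = 0.392578 > 0, so the root lies in [-0.75, -0.625]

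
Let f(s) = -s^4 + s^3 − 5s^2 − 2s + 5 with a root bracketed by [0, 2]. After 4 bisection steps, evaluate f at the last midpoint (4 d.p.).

-0.4944

m = 1, f(m) = -2 (−); new bracket [0, 1]
m = 0.5, f(m) = 2.8125 (+); new bracket [0.5, 1]
m = 0.75, f(m) = 0.792969 (+); new bracket [0.75, 1]
m = 0.875, f(m) = -0.4944 (−); new bracket [0.75, 0.875]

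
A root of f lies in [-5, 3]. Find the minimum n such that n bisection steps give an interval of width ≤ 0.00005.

Width after n steps is 8/2^n. Need 2^n ≥ 8/0.00005 = 160000.
2^17 = 131072 < 160000 ≤ 2^18 = 262144, so n = 18.

18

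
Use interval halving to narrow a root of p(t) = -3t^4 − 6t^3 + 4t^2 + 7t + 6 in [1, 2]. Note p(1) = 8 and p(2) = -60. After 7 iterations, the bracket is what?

midpoint 1.5: p = -9.9375 < 0 → [1, 1.5]
midpoint 1.25: p = 1.957031 > 0 → [1.25, 1.5]
midpoint 1.375: p = -3.133545 < 0 → [1.25, 1.375]
midpoint 1.3125: p = -0.3904 < 0 → [1.25, 1.3125]
midpoint 1.28125: p = 0.8308 > 0 → [1.28125, 1.3125]
midpoint 1.296875: p = 0.2323 > 0 → [1.296875, 1.3125]
midpoint 1.3046875: p = -0.076 < 0 → [1.296875, 1.3046875]

[1.296875, 1.3046875]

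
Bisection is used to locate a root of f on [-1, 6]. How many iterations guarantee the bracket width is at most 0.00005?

18

Width after n steps is 7/2^n. Need 2^n ≥ 7/0.00005 = 140000.
2^17 = 131072 < 140000 ≤ 2^18 = 262144, so n = 18.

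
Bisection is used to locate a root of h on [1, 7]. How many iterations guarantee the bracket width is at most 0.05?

7

Width after n steps is 6/2^n. Need 2^n ≥ 6/0.05 = 120.
2^6 = 64 < 120 ≤ 2^7 = 128, so n = 7.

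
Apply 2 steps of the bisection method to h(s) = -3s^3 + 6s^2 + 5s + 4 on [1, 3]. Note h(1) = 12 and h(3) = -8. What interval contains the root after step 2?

h(2) = 14 > 0, so the root lies in [2, 3]
h(2.5) = 7.125 > 0, so the root lies in [2.5, 3]

[2.5, 3]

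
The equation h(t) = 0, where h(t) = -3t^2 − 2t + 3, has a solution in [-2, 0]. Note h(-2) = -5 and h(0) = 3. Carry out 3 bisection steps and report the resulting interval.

t = -1 gives h = 2, positive; keep [-2, -1]
t = -1.5 gives h = -0.75, negative; keep [-1.5, -1]
t = -1.25 gives h = 0.8125, positive; keep [-1.5, -1.25]

[-1.5, -1.25]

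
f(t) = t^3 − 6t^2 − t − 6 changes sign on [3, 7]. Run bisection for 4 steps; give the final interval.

[6.25, 6.5]

midpoint 5: f = -36 < 0 → [5, 7]
midpoint 6: f = -12 < 0 → [6, 7]
midpoint 6.5: f = 8.625 > 0 → [6, 6.5]
midpoint 6.25: f = -2.4844 < 0 → [6.25, 6.5]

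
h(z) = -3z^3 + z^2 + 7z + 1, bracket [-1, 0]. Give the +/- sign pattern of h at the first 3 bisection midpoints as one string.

--+

z = -0.5 gives h = -1.875, negative; keep [-0.5, 0]
z = -0.25 gives h = -0.640625, negative; keep [-0.25, 0]
z = -0.125 gives h = 0.146484, positive; keep [-0.25, -0.125]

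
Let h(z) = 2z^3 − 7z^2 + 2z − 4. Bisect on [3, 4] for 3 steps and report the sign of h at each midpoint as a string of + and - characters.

+--

h(3.5) = 3 > 0, so the root lies in [3, 3.5]
h(3.25) = -2.78125 < 0, so the root lies in [3.25, 3.5]
h(3.375) = -0.097656 < 0, so the root lies in [3.375, 3.5]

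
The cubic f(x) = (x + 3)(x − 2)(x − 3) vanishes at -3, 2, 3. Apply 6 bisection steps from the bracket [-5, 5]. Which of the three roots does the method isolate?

midpoint 0: f = 18 > 0 → [-5, 0]
midpoint -2.5: f = 12.375 > 0 → [-5, -2.5]
midpoint -3.75: f = -29.109375 < 0 → [-3.75, -2.5]
midpoint -3.125: f = -3.9238 < 0 → [-3.125, -2.5]
midpoint -2.8125: f = 5.2449 > 0 → [-3.125, -2.8125]
midpoint -2.96875: f = 0.9268 > 0 → [-3.125, -2.96875]

-3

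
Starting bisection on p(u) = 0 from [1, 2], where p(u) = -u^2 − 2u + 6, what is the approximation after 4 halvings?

1.6875

m = 1.5, p(m) = 0.75 (+); new bracket [1.5, 2]
m = 1.75, p(m) = -0.5625 (−); new bracket [1.5, 1.75]
m = 1.625, p(m) = 0.109375 (+); new bracket [1.625, 1.75]
m = 1.6875, p(m) = -0.2227 (−); new bracket [1.625, 1.6875]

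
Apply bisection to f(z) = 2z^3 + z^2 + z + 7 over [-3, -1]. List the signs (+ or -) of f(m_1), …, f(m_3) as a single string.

-+-

midpoint -2: f = -7 < 0 → [-2, -1]
midpoint -1.5: f = 1 > 0 → [-2, -1.5]
midpoint -1.75: f = -2.40625 < 0 → [-1.75, -1.5]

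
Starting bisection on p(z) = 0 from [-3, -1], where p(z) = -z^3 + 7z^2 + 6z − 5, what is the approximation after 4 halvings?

midpoint -2: p = 19 > 0 → [-2, -1]
midpoint -1.5: p = 5.125 > 0 → [-1.5, -1]
midpoint -1.25: p = 0.390625 > 0 → [-1.25, -1]
midpoint -1.125: p = -1.4668 < 0 → [-1.25, -1.125]

-1.125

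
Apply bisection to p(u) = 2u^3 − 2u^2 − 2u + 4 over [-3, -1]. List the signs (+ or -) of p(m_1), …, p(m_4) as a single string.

m = -2, p(m) = -16 (−); new bracket [-2, -1]
m = -1.5, p(m) = -4.25 (−); new bracket [-1.5, -1]
m = -1.25, p(m) = -0.53125 (−); new bracket [-1.25, -1]
m = -1.125, p(m) = 0.8711 (+); new bracket [-1.25, -1.125]

---+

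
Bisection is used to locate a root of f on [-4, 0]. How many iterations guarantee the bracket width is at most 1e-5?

Width after n steps is 4/2^n. Need 2^n ≥ 4/1e-5 = 400000.
2^18 = 262144 < 400000 ≤ 2^19 = 524288, so n = 19.

19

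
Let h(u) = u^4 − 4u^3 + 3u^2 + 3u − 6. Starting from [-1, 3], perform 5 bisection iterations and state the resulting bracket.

[2.75, 2.875]

m = 1, h(m) = -3 (−); new bracket [1, 3]
m = 2, h(m) = -4 (−); new bracket [2, 3]
m = 2.5, h(m) = -3.1875 (−); new bracket [2.5, 3]
m = 2.75, h(m) = -1.0586 (−); new bracket [2.75, 3]
m = 2.875, h(m) = 0.6877 (+); new bracket [2.75, 2.875]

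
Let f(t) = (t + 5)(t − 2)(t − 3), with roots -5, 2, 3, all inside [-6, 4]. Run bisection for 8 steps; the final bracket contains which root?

-5

f(-1) = 48 > 0, so the root lies in [-6, -1]
f(-3.5) = 53.625 > 0, so the root lies in [-6, -3.5]
f(-4.75) = 13.078125 > 0, so the root lies in [-6, -4.75]
f(-5.375) = -23.1621 < 0, so the root lies in [-5.375, -4.75]
f(-5.0625) = -3.5588 < 0, so the root lies in [-5.0625, -4.75]
f(-4.90625) = 5.119 > 0, so the root lies in [-5.0625, -4.90625]
f(-4.984375) = 0.8713 > 0, so the root lies in [-5.0625, -4.984375]
f(-5.0234375) = -1.3208 < 0, so the root lies in [-5.0234375, -4.984375]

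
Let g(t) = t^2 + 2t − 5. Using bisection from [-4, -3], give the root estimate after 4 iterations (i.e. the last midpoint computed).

-3.4375

g(-3.5) = 0.25 > 0, so the root lies in [-3.5, -3]
g(-3.25) = -0.9375 < 0, so the root lies in [-3.5, -3.25]
g(-3.375) = -0.359375 < 0, so the root lies in [-3.5, -3.375]
g(-3.4375) = -0.0586 < 0, so the root lies in [-3.5, -3.4375]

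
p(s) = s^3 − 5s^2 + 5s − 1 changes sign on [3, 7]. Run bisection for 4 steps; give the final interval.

m = 5, p(m) = 24 (+); new bracket [3, 5]
m = 4, p(m) = 3 (+); new bracket [3, 4]
m = 3.5, p(m) = -1.875 (−); new bracket [3.5, 4]
m = 3.75, p(m) = 0.1719 (+); new bracket [3.5, 3.75]

[3.5, 3.75]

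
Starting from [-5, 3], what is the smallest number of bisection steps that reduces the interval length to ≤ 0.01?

Width after n steps is 8/2^n. Need 2^n ≥ 8/0.01 = 800.
2^9 = 512 < 800 ≤ 2^10 = 1024, so n = 10.

10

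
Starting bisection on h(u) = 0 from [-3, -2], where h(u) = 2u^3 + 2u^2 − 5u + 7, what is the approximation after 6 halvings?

-2.546875

h(-2.5) = 0.75 > 0, so the root lies in [-3, -2.5]
h(-2.75) = -5.71875 < 0, so the root lies in [-2.75, -2.5]
h(-2.625) = -2.269531 < 0, so the root lies in [-2.625, -2.5]
h(-2.5625) = -0.7075 < 0, so the root lies in [-2.5625, -2.5]
h(-2.53125) = 0.0341 > 0, so the root lies in [-2.5625, -2.53125]
h(-2.546875) = -0.3335 < 0, so the root lies in [-2.546875, -2.53125]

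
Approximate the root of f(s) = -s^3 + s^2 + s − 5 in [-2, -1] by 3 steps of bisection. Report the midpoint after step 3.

-1.625

midpoint -1.5: f = -0.875 < 0 → [-2, -1.5]
midpoint -1.75: f = 1.671875 > 0 → [-1.75, -1.5]
midpoint -1.625: f = 0.306641 > 0 → [-1.625, -1.5]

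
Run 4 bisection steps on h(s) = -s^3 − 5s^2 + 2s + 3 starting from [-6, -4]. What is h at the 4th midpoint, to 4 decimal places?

h(-5) = -7 < 0, so the root lies in [-6, -5]
h(-5.5) = 7.125 > 0, so the root lies in [-5.5, -5]
h(-5.25) = -0.609375 < 0, so the root lies in [-5.5, -5.25]
h(-5.375) = 3.084 > 0, so the root lies in [-5.375, -5.25]

3.0840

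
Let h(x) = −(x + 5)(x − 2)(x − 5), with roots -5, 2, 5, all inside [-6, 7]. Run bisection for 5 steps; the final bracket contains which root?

-5

m = 0.5, h(m) = -37.125 (−); new bracket [-6, 0.5]
m = -2.75, h(m) = -82.828125 (−); new bracket [-6, -2.75]
m = -4.375, h(m) = -37.353516 (−); new bracket [-6, -4.375]
m = -5.1875, h(m) = 13.7292 (+); new bracket [-5.1875, -4.375]
m = -4.78125, h(m) = -14.5095 (−); new bracket [-5.1875, -4.78125]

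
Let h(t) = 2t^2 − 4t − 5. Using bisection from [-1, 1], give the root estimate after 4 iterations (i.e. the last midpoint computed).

-0.875

midpoint 0: h = -5 < 0 → [-1, 0]
midpoint -0.5: h = -2.5 < 0 → [-1, -0.5]
midpoint -0.75: h = -0.875 < 0 → [-1, -0.75]
midpoint -0.875: h = 0.0312 > 0 → [-0.875, -0.75]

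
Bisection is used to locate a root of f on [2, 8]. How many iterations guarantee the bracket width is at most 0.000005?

Width after n steps is 6/2^n. Need 2^n ≥ 6/0.000005 = 1200000.
2^20 = 1048576 < 1200000 ≤ 2^21 = 2097152, so n = 21.

21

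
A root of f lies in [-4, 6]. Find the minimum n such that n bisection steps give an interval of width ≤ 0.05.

8

Width after n steps is 10/2^n. Need 2^n ≥ 10/0.05 = 200.
2^7 = 128 < 200 ≤ 2^8 = 256, so n = 8.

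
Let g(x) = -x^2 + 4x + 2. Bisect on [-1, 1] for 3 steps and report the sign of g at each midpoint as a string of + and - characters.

g(0) = 2 > 0, so the root lies in [-1, 0]
g(-0.5) = -0.25 < 0, so the root lies in [-0.5, 0]
g(-0.25) = 0.9375 > 0, so the root lies in [-0.5, -0.25]

+-+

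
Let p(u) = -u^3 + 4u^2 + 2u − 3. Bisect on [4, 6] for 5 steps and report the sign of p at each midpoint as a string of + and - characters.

--+--

m = 5, p(m) = -18 (−); new bracket [4, 5]
m = 4.5, p(m) = -4.125 (−); new bracket [4, 4.5]
m = 4.25, p(m) = 0.984375 (+); new bracket [4.25, 4.5]
m = 4.375, p(m) = -1.4277 (−); new bracket [4.25, 4.375]
m = 4.3125, p(m) = -0.1868 (−); new bracket [4.25, 4.3125]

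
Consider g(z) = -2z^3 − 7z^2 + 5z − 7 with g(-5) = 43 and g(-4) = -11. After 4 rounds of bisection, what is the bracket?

midpoint -4.5: g = 11 > 0 → [-4.5, -4]
midpoint -4.25: g = -1.15625 < 0 → [-4.5, -4.25]
midpoint -4.375: g = 4.621094 > 0 → [-4.375, -4.25]
midpoint -4.3125: g = 1.6587 > 0 → [-4.3125, -4.25]

[-4.3125, -4.25]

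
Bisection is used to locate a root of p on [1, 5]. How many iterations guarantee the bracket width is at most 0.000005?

Width after n steps is 4/2^n. Need 2^n ≥ 4/0.000005 = 800000.
2^19 = 524288 < 800000 ≤ 2^20 = 1048576, so n = 20.

20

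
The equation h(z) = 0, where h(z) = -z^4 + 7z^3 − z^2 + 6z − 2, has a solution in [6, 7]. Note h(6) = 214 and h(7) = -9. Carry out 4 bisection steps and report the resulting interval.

[6.9375, 7]

m = 6.5, h(m) = 132.0625 (+); new bracket [6.5, 7]
m = 6.75, h(m) = 69.824219 (+); new bracket [6.75, 7]
m = 6.875, h(m) = 32.603271 (+); new bracket [6.875, 7]
m = 6.9375, h(m) = 12.3645 (+); new bracket [6.9375, 7]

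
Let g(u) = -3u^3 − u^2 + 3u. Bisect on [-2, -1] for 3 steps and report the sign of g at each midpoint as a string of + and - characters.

++-

m = -1.5, g(m) = 3.375 (+); new bracket [-1.5, -1]
m = -1.25, g(m) = 0.546875 (+); new bracket [-1.25, -1]
m = -1.125, g(m) = -0.369141 (−); new bracket [-1.25, -1.125]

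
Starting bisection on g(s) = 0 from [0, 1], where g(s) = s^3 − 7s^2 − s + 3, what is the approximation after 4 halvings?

0.5625

g(0.5) = 0.875 > 0, so the root lies in [0.5, 1]
g(0.75) = -1.265625 < 0, so the root lies in [0.5, 0.75]
g(0.625) = -0.115234 < 0, so the root lies in [0.5, 0.625]
g(0.5625) = 0.4006 > 0, so the root lies in [0.5625, 0.625]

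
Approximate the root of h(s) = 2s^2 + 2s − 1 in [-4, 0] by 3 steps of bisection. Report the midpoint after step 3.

-1.5

midpoint -2: h = 3 > 0 → [-2, 0]
midpoint -1: h = -1 < 0 → [-2, -1]
midpoint -1.5: h = 0.5 > 0 → [-1.5, -1]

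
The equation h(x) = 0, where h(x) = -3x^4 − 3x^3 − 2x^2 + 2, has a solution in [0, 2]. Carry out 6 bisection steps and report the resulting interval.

[0.625, 0.65625]

h(1) = -6 < 0, so the root lies in [0, 1]
h(0.5) = 0.9375 > 0, so the root lies in [0.5, 1]
h(0.75) = -1.339844 < 0, so the root lies in [0.5, 0.75]
h(0.625) = 0.0286 > 0, so the root lies in [0.625, 0.75]
h(0.6875) = -0.5904 < 0, so the root lies in [0.625, 0.6875]
h(0.65625) = -0.2656 < 0, so the root lies in [0.625, 0.65625]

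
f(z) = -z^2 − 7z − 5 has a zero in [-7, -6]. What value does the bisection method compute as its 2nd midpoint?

midpoint -6.5: f = -1.75 < 0 → [-6.5, -6]
midpoint -6.25: f = -0.3125 < 0 → [-6.25, -6]

-6.25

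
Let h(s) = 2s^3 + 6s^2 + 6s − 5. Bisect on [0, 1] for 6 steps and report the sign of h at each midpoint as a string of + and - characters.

-++++-

m = 0.5, h(m) = -0.25 (−); new bracket [0.5, 1]
m = 0.75, h(m) = 3.71875 (+); new bracket [0.5, 0.75]
m = 0.625, h(m) = 1.582031 (+); new bracket [0.5, 0.625]
m = 0.5625, h(m) = 0.6294 (+); new bracket [0.5, 0.5625]
m = 0.53125, h(m) = 0.1807 (+); new bracket [0.5, 0.53125]
m = 0.515625, h(m) = -0.0369 (−); new bracket [0.515625, 0.53125]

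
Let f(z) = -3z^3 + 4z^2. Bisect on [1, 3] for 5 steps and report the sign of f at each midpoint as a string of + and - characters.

m = 2, f(m) = -8 (−); new bracket [1, 2]
m = 1.5, f(m) = -1.125 (−); new bracket [1, 1.5]
m = 1.25, f(m) = 0.390625 (+); new bracket [1.25, 1.5]
m = 1.375, f(m) = -0.2363 (−); new bracket [1.25, 1.375]
m = 1.3125, f(m) = 0.1077 (+); new bracket [1.3125, 1.375]

--+-+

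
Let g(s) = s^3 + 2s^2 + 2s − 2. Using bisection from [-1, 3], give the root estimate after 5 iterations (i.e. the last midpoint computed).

0.625

s = 1 gives g = 3, positive; keep [-1, 1]
s = 0 gives g = -2, negative; keep [0, 1]
s = 0.5 gives g = -0.375, negative; keep [0.5, 1]
s = 0.75 gives g = 1.0469, positive; keep [0.5, 0.75]
s = 0.625 gives g = 0.2754, positive; keep [0.5, 0.625]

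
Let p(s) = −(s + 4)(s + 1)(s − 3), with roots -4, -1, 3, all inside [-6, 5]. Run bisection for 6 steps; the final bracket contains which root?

s = -0.5 gives p = 6.125, positive; keep [-0.5, 5]
s = 2.25 gives p = 15.234375, positive; keep [2.25, 5]
s = 3.625 gives p = -22.041016, negative; keep [2.25, 3.625]
s = 2.9375 gives p = 1.7073, positive; keep [2.9375, 3.625]
s = 3.28125 gives p = -8.7674, negative; keep [2.9375, 3.28125]
s = 3.109375 gives p = -3.1954, negative; keep [2.9375, 3.109375]

3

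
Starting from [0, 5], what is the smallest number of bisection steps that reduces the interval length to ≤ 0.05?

7

Width after n steps is 5/2^n. Need 2^n ≥ 5/0.05 = 100.
2^6 = 64 < 100 ≤ 2^7 = 128, so n = 7.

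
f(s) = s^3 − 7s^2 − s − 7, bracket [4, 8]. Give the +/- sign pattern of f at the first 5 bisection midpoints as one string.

midpoint 6: f = -49 < 0 → [6, 8]
midpoint 7: f = -14 < 0 → [7, 8]
midpoint 7.5: f = 13.625 > 0 → [7, 7.5]
midpoint 7.25: f = -1.1094 < 0 → [7.25, 7.5]
midpoint 7.375: f = 6.0215 > 0 → [7.25, 7.375]

--+-+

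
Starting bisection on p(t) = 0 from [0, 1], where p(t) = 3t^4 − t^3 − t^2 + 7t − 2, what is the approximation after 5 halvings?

p(0.5) = 1.3125 > 0, so the root lies in [0, 0.5]
p(0.25) = -0.316406 < 0, so the root lies in [0.25, 0.5]
p(0.375) = 0.490967 > 0, so the root lies in [0.25, 0.375]
p(0.3125) = 0.0879 > 0, so the root lies in [0.25, 0.3125]
p(0.28125) = -0.1138 < 0, so the root lies in [0.28125, 0.3125]

0.28125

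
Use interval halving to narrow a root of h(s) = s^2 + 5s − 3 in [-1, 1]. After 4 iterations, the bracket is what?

[0.5, 0.625]

m = 0, h(m) = -3 (−); new bracket [0, 1]
m = 0.5, h(m) = -0.25 (−); new bracket [0.5, 1]
m = 0.75, h(m) = 1.3125 (+); new bracket [0.5, 0.75]
m = 0.625, h(m) = 0.5156 (+); new bracket [0.5, 0.625]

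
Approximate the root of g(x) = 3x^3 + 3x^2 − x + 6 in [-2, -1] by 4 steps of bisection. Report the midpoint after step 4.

midpoint -1.5: g = 4.125 > 0 → [-2, -1.5]
midpoint -1.75: g = 0.859375 > 0 → [-2, -1.75]
midpoint -1.875: g = -1.353516 < 0 → [-1.875, -1.75]
midpoint -1.8125: g = -0.1951 < 0 → [-1.8125, -1.75]

-1.8125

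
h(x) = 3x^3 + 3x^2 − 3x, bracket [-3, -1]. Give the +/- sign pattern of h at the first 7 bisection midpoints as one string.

m = -2, h(m) = -6 (−); new bracket [-2, -1]
m = -1.5, h(m) = 1.125 (+); new bracket [-2, -1.5]
m = -1.75, h(m) = -1.640625 (−); new bracket [-1.75, -1.5]
m = -1.625, h(m) = -0.0762 (−); new bracket [-1.625, -1.5]
m = -1.5625, h(m) = 0.5676 (+); new bracket [-1.625, -1.5625]
m = -1.59375, h(m) = 0.2568 (+); new bracket [-1.625, -1.59375]
m = -1.609375, h(m) = 0.0931 (+); new bracket [-1.625, -1.609375]

-+--+++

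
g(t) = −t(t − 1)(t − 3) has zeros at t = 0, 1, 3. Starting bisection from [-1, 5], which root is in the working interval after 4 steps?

3

t = 2 gives g = 2, positive; keep [2, 5]
t = 3.5 gives g = -4.375, negative; keep [2, 3.5]
t = 2.75 gives g = 1.203125, positive; keep [2.75, 3.5]
t = 3.125 gives g = -0.8301, negative; keep [2.75, 3.125]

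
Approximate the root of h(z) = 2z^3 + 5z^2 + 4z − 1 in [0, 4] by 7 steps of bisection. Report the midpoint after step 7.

0.21875

h(2) = 43 > 0, so the root lies in [0, 2]
h(1) = 10 > 0, so the root lies in [0, 1]
h(0.5) = 2.5 > 0, so the root lies in [0, 0.5]
h(0.25) = 0.3438 > 0, so the root lies in [0, 0.25]
h(0.125) = -0.418 < 0, so the root lies in [0.125, 0.25]
h(0.1875) = -0.061 < 0, so the root lies in [0.1875, 0.25]
h(0.21875) = 0.1352 > 0, so the root lies in [0.1875, 0.21875]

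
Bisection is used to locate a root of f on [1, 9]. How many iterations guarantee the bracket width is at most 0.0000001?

27

Width after n steps is 8/2^n. Need 2^n ≥ 8/0.0000001 = 80000000.
2^26 = 67108864 < 80000000 ≤ 2^27 = 134217728, so n = 27.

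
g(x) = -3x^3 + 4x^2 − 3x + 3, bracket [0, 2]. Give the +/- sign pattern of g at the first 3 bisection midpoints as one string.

+--

x = 1 gives g = 1, positive; keep [1, 2]
x = 1.5 gives g = -2.625, negative; keep [1, 1.5]
x = 1.25 gives g = -0.359375, negative; keep [1, 1.25]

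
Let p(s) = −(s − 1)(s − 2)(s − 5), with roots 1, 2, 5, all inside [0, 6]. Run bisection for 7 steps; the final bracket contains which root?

5

midpoint 3: p = 4 > 0 → [3, 6]
midpoint 4.5: p = 4.375 > 0 → [4.5, 6]
midpoint 5.25: p = -3.453125 < 0 → [4.5, 5.25]
midpoint 4.875: p = 1.3926 > 0 → [4.875, 5.25]
midpoint 5.0625: p = -0.7776 < 0 → [4.875, 5.0625]
midpoint 4.96875: p = 0.3682 > 0 → [4.96875, 5.0625]
midpoint 5.015625: p = -0.1892 < 0 → [4.96875, 5.015625]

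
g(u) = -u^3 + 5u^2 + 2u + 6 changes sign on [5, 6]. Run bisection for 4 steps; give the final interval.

[5.5, 5.5625]

g(5.5) = 1.875 > 0, so the root lies in [5.5, 6]
g(5.75) = -7.296875 < 0, so the root lies in [5.5, 5.75]
g(5.625) = -2.525391 < 0, so the root lies in [5.5, 5.625]
g(5.5625) = -0.2795 < 0, so the root lies in [5.5, 5.5625]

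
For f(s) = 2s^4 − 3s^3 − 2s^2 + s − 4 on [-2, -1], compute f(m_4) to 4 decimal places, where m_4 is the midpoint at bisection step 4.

0.9930

midpoint -1.5: f = 10.25 > 0 → [-1.5, -1]
midpoint -1.25: f = 2.367188 > 0 → [-1.25, -1]
midpoint -1.125: f = -0.181152 < 0 → [-1.25, -1.125]
midpoint -1.1875: f = 0.993 > 0 → [-1.1875, -1.125]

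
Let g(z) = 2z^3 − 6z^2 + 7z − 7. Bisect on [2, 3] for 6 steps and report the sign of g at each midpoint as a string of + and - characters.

++-+++

g(2.5) = 4.25 > 0, so the root lies in [2, 2.5]
g(2.25) = 1.15625 > 0, so the root lies in [2, 2.25]
g(2.125) = -0.027344 < 0, so the root lies in [2.125, 2.25]
g(2.1875) = 0.5366 > 0, so the root lies in [2.125, 2.1875]
g(2.15625) = 0.2479 > 0, so the root lies in [2.125, 2.15625]
g(2.140625) = 0.1086 > 0, so the root lies in [2.125, 2.140625]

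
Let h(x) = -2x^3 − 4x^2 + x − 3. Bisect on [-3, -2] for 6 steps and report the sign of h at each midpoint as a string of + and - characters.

m = -2.5, h(m) = 0.75 (+); new bracket [-2.5, -2]
m = -2.25, h(m) = -2.71875 (−); new bracket [-2.5, -2.25]
m = -2.375, h(m) = -1.144531 (−); new bracket [-2.5, -2.375]
m = -2.4375, h(m) = -0.2388 (−); new bracket [-2.5, -2.4375]
m = -2.46875, h(m) = 0.2451 (+); new bracket [-2.46875, -2.4375]
m = -2.453125, h(m) = 0.0005 (+); new bracket [-2.453125, -2.4375]

+---++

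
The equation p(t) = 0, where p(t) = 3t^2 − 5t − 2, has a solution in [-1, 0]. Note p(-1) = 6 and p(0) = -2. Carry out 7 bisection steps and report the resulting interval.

t = -0.5 gives p = 1.25, positive; keep [-0.5, 0]
t = -0.25 gives p = -0.5625, negative; keep [-0.5, -0.25]
t = -0.375 gives p = 0.296875, positive; keep [-0.375, -0.25]
t = -0.3125 gives p = -0.1445, negative; keep [-0.375, -0.3125]
t = -0.34375 gives p = 0.0732, positive; keep [-0.34375, -0.3125]
t = -0.328125 gives p = -0.0364, negative; keep [-0.34375, -0.328125]
t = -0.3359375 gives p = 0.0182, positive; keep [-0.3359375, -0.328125]

[-0.3359375, -0.328125]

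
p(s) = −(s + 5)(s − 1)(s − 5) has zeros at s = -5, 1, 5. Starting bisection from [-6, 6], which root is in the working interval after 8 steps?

-5

m = 0, p(m) = -25 (−); new bracket [-6, 0]
m = -3, p(m) = -64 (−); new bracket [-6, -3]
m = -4.5, p(m) = -26.125 (−); new bracket [-6, -4.5]
m = -5.25, p(m) = 16.0156 (+); new bracket [-5.25, -4.5]
m = -4.875, p(m) = -7.252 (−); new bracket [-5.25, -4.875]
m = -5.0625, p(m) = 3.8127 (+); new bracket [-5.0625, -4.875]
m = -4.96875, p(m) = -1.8594 (−); new bracket [-5.0625, -4.96875]
m = -5.015625, p(m) = 0.9414 (+); new bracket [-5.015625, -4.96875]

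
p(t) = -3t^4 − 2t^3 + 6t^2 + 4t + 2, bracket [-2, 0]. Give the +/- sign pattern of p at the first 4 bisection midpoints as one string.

t = -1 gives p = 3, positive; keep [-2, -1]
t = -1.5 gives p = 1.0625, positive; keep [-2, -1.5]
t = -1.75 gives p = -4.042969, negative; keep [-1.75, -1.5]
t = -1.625 gives p = -0.9929, negative; keep [-1.625, -1.5]

++--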